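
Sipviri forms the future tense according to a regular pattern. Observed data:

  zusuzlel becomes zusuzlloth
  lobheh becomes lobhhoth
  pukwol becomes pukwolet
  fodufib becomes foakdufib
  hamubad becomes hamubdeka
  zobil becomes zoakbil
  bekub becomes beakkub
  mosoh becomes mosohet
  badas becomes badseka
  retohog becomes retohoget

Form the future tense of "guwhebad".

"guwhebad" has last vowel 'a'. The stems whose last vowel is 'a' (hamubad → hamubdeka, badas → badseka) delete the last vowel and add -eka.
So guwhebad → guwhebdeka.

guwhebdeka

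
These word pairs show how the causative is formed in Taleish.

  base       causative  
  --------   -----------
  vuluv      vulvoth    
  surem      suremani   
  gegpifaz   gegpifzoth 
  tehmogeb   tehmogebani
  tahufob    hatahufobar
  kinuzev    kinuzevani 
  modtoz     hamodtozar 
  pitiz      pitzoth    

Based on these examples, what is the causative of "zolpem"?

tahufob and tehmogeb both end in -b yet inflect differently (hatahufobar, tehmogebani), so the final letter is not what conditions the rule; the last vowel is.
"zolpem" has last vowel 'e'. The stems whose last vowel is 'e' (tehmogeb → tehmogebani, kinuzev → kinuzevani, surem → suremani) add -ani.
The other patterns: stems whose last vowel is 'o' add ha- … -ar around the stem; stems whose last vowel is 'a', 'i' or 'u' delete the last vowel and add -oth.
So zolpem → zolpemani.

zolpemani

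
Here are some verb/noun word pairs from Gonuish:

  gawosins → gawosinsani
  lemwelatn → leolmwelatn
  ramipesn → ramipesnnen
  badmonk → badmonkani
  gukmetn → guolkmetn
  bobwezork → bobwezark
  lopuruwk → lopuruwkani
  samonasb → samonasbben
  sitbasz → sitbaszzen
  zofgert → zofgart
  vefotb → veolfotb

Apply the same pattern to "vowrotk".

vefotb and samonasb both end in -b yet inflect differently (veolfotb, samonasbben), so the final letter is not what conditions the rule; the second-to-last letter is.
"vowrotk" has second-to-last letter 't'. The stems whose second-to-last letter is 't' (lemwelatn → leolmwelatn, gukmetn → guolkmetn, vefotb → veolfotb) insert -ol- after the first vowel.
So vowrotk → voolwrotk.

voolwrotk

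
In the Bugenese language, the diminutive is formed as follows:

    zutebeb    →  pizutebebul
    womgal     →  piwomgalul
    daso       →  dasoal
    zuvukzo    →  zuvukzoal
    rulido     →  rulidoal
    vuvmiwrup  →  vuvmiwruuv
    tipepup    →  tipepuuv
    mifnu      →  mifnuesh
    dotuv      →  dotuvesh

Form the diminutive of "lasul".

pilasulul

"lasul" ends in -l. The one such stem in the data (womgal → piwomgalul) adds pi- … -ul around the stem, so the same rule applies.
So lasul → pilasulul.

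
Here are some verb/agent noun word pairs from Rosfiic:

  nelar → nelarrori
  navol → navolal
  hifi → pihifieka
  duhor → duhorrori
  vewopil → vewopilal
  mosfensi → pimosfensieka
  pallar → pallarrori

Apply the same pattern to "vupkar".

vupkarrori

"vupkar" ends in -r. The stems ending in -r (nelar → nelarrori, duhor → duhorrori, pallar → pallarrori) double the final consonant and add -ori.
The other patterns: stems ending in -l add -al; stems ending in -i add pi- … -eka around the stem.
So vupkar → vupkarrori.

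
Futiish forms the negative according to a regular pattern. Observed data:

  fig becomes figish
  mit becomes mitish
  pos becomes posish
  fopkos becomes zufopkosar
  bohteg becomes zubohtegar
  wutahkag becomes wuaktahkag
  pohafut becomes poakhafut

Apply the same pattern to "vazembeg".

vaakzembeg

pos and fopkos both end in -s yet inflect differently (posish, zufopkosar), so the final letter is not what conditions the rule; the number of vowels is.
"vazembeg" has 3 vowels. The stems with 3 vowels (wutahkag → wuaktahkag, pohafut → poakhafut) insert -ak- after the first vowel.
The other patterns: stems with 1 vowel add -ish; stems with 2 vowels add zu- … -ar around the stem.
So vazembeg → vaakzembeg.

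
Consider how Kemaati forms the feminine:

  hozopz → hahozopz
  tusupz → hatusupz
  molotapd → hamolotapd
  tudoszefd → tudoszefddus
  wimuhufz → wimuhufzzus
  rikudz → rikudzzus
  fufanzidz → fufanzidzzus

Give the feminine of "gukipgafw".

gukipgafwwus

"gukipgafw" has second-to-last letter 'f'. The stems whose second-to-last letter is 'f' (tudoszefd → tudoszefddus, wimuhufz → wimuhufzzus) double the final consonant and add -us.
So gukipgafw → gukipgafwwus.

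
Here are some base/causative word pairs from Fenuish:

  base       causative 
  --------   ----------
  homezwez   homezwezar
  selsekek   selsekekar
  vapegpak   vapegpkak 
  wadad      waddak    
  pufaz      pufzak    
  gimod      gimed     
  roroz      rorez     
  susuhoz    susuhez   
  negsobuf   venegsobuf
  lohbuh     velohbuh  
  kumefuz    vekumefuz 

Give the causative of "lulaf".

lulfak

selsekek and vapegpak both end in -k yet inflect differently (selsekekar, vapegpkak), so the final letter is not what conditions the rule; the last vowel is.
"lulaf" has last vowel 'a'. The stems whose last vowel is 'a' (vapegpak → vapegpkak, wadad → waddak, pufaz → pufzak) delete the last vowel and add -ak.
The other patterns: stems whose last vowel is 'e' add -ar; stems whose last vowel is 'o' change the last vowel to 'e'; stems whose last vowel is 'u' add the prefix ve-.
So lulaf → lulfak.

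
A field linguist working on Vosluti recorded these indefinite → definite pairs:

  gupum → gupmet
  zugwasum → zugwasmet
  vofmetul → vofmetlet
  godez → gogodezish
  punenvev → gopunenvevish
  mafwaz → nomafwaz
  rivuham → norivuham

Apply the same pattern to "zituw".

godez and mafwaz both end in -z yet inflect differently (gogodezish, nomafwaz), so the final letter is not what conditions the rule; the last vowel is.
"zituw" has last vowel 'u'. The stems whose last vowel is 'u' (gupum → gupmet, zugwasum → zugwasmet, vofmetul → vofmetlet) delete the last vowel and add -et.
The other patterns: stems whose last vowel is 'e' add go- … -ish around the stem; stems whose last vowel is 'a' add the prefix no-.
So zituw → zitwet.

zitwet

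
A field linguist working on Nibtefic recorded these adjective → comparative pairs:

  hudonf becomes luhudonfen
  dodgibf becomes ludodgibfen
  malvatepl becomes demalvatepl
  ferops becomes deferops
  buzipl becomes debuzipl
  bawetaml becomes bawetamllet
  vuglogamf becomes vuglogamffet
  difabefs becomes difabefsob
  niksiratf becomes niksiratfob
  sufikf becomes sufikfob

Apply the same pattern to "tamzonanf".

"tamzonanf" has second-to-last letter 'n'. The one such stem in the data (hudonf → luhudonfen) adds lu- … -en around the stem, so the same rule applies.
The other patterns: stems whose second-to-last letter is 'p' add the prefix de-; stems whose second-to-last letter is 'm' double the final consonant and add -et; stems whose second-to-last letter is 'f', 'k' or 't' add -ob.
So tamzonanf → lutamzonanfen.

lutamzonanfen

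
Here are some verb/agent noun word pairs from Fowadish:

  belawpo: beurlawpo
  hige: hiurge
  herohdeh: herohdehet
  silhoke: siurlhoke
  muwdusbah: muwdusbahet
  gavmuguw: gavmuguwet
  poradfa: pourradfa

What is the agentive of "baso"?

hige and herohdeh both have last vowel 'e' yet inflect differently (hiurge, herohdehet), so the last vowel is not what conditions the rule; whether the stem ends in a vowel or a consonant is.
"baso" ends in a vowel. The stems ending in a vowel (hige → hiurge, poradfa → pourradfa, belawpo → beurlawpo) insert -ur- after the first vowel.
So baso → baurso.

baurso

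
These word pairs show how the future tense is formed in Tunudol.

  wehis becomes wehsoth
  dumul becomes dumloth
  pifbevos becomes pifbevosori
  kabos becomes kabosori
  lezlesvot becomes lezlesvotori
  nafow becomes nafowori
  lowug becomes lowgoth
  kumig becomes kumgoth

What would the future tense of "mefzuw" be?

pifbevos and wehis both end in -s yet inflect differently (pifbevosori, wehsoth), so the final letter is not what conditions the rule; the last vowel is.
"mefzuw" has last vowel 'u'. The stems whose last vowel is 'u' (lowug → lowgoth, dumul → dumloth) delete the last vowel and add -oth.
The other pattern: stems whose last vowel is 'o' add -ori.
So mefzuw → mefzwoth.

mefzwoth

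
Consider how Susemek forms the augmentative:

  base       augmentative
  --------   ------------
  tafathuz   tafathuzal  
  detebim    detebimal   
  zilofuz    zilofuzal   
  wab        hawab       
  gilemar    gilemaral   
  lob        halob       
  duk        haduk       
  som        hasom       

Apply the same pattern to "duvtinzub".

duvtinzubal

"duvtinzub" has 3 vowels. The stems with 3 vowels (tafathuz → tafathuzal, zilofuz → zilofuzal, detebim → detebimal) add -al.
So duvtinzub → duvtinzubal.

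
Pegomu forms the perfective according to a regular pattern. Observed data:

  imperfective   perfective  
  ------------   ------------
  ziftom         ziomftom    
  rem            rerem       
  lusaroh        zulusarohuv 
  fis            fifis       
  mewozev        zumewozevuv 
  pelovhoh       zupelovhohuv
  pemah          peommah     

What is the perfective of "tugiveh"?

rem and ziftom both end in -m yet inflect differently (rerem, ziomftom), so the final letter is not what conditions the rule; the number of vowels is.
"tugiveh" has 3 vowels. The stems with 3 vowels (mewozev → zumewozevuv, lusaroh → zulusarohuv, pelovhoh → zupelovhohuv) add zu- … -uv around the stem.
So tugiveh → zutugivehuv.

zutugivehuv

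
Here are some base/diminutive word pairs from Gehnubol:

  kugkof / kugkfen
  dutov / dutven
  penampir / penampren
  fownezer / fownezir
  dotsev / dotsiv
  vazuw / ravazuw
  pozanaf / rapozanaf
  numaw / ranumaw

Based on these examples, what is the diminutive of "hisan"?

rahisan

penampir and fownezer both end in -r yet inflect differently (penampren, fownezir), so the final letter is not what conditions the rule; the last vowel is.
"hisan" has last vowel 'a'. The stems whose last vowel is 'a' (pozanaf → rapozanaf, numaw → ranumaw) add the prefix ra-.
The other patterns: stems whose last vowel is 'i' or 'o' delete the last vowel and add -en; stems whose last vowel is 'e' change the last vowel to 'i'.
So hisan → rahisan.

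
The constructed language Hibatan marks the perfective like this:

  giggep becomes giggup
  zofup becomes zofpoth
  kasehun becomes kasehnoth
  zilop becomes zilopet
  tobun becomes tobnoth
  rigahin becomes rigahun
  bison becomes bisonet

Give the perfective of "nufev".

zofup and zilop both end in -p yet inflect differently (zofpoth, zilopet), so the final letter is not what conditions the rule; the last vowel is.
"nufev" has last vowel 'e'. The one such stem in the data (giggep → giggup) changes the last vowel to 'u' (as does rigahin), so the same rule applies.
The other patterns: stems whose last vowel is 'u' delete the last vowel and add -oth; stems whose last vowel is 'o' add -et.
So nufev → nufuv.

nufuv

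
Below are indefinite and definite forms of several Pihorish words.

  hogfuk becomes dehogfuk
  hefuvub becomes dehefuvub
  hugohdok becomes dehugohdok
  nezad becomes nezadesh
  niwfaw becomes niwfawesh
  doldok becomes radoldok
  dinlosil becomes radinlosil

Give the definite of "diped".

"diped" begins with d-. The stems beginning with d- (doldok → radoldok, dinlosil → radinlosil) add the prefix ra-.
So diped → radiped.

radiped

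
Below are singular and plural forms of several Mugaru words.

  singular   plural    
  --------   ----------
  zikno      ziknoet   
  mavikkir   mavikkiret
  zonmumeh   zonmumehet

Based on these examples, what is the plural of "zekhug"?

zekhuget

Every pair shown (zikno → ziknoet, mavikkir → mavikkiret, zonmumeh → zonmumehet) follows the same rule: add -et.
So zekhug → zekhuget.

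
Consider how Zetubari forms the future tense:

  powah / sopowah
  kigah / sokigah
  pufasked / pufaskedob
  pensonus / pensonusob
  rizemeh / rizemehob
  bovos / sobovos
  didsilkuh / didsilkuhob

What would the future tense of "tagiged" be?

tagigedob

"tagiged" has 3 vowels. The stems with 3 vowels (pensonus → pensonusob, rizemeh → rizemehob, didsilkuh → didsilkuhob) add -ob.
The other pattern: stems with 2 vowels add the prefix so-.
So tagiged → tagigedob.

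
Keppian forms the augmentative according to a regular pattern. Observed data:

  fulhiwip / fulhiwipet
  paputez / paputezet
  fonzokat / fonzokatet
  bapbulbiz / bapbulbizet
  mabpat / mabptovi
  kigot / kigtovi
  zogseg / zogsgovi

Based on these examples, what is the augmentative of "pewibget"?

"pewibget" has 3 vowels. The stems with 3 vowels (fulhiwip → fulhiwipet, paputez → paputezet, fonzokat → fonzokatet) add -et.
The other pattern: stems with 2 vowels delete the last vowel and add -ovi.
So pewibget → pewibgetet.

pewibgetet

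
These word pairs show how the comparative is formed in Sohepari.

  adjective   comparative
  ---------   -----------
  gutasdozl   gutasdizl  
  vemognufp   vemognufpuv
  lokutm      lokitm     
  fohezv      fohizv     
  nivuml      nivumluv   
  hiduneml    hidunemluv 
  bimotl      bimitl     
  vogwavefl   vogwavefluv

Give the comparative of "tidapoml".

"tidapoml" has second-to-last letter 'm'. The stems whose second-to-last letter is 'm' (hiduneml → hidunemluv, nivuml → nivumluv) add -uv.
So tidapoml → tidapomluv.

tidapomluv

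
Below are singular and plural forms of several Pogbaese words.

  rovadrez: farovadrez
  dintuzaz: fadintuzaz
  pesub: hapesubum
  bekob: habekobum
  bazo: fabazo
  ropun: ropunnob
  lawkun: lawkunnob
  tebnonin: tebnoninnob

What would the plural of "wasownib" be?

hawasownibum

pesub and ropun both have last vowel 'u' yet inflect differently (hapesubum, ropunnob), so the last vowel is not what conditions the rule; the final letter is.
"wasownib" ends in -b. The stems ending in -b (bekob → habekobum, pesub → hapesubum) add ha- … -um around the stem.
The other patterns: stems ending in -n double the final consonant and add -ob; stems ending in -o or -z add the prefix fa-.
So wasownib → hawasownibum.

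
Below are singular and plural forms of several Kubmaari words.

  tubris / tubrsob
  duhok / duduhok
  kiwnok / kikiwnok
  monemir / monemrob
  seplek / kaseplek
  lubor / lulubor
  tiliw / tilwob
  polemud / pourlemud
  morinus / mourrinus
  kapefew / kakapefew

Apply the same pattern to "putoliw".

monemir and lubor both end in -r yet inflect differently (monemrob, lulubor), so the final letter is not what conditions the rule; the last vowel is.
"putoliw" has last vowel 'i'. The stems whose last vowel is 'i' (tiliw → tilwob, tubris → tubrsob, monemir → monemrob) delete the last vowel and add -ob.
The other patterns: stems whose last vowel is 'o' repeat the first consonant+vowel as a prefix; stems whose last vowel is 'e' add the prefix ka-; stems whose last vowel is 'u' insert -ur- after the first vowel.
So putoliw → putolwob.

putolwob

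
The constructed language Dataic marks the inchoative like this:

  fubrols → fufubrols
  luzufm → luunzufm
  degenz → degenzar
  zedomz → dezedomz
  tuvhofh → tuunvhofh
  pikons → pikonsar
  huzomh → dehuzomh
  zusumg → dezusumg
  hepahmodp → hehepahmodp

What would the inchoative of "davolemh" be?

"davolemh" has second-to-last letter 'm'. The stems whose second-to-last letter is 'm' (huzomh → dehuzomh, zusumg → dezusumg, zedomz → dezedomz) add the prefix de-.
The other patterns: stems whose second-to-last letter is 'n' add -ar; stems whose second-to-last letter is 'f' insert -un- after the first vowel; stems whose second-to-last letter is 'd' or 'l' repeat the first consonant+vowel as a prefix.
So davolemh → dedavolemh.

dedavolemh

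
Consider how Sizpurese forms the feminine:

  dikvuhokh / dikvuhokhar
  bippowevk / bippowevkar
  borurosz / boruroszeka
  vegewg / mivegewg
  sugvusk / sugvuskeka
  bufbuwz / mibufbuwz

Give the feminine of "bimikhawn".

mibimikhawn

borurosz and bufbuwz both end in -z yet inflect differently (boruroszeka, mibufbuwz), so the final letter is not what conditions the rule; the second-to-last letter is.
"bimikhawn" has second-to-last letter 'w'. The stems whose second-to-last letter is 'w' (vegewg → mivegewg, bufbuwz → mibufbuwz) add the prefix mi-.
The other patterns: stems whose second-to-last letter is 's' add -eka; stems whose second-to-last letter is 'k' or 'v' add -ar.
So bimikhawn → mibimikhawn.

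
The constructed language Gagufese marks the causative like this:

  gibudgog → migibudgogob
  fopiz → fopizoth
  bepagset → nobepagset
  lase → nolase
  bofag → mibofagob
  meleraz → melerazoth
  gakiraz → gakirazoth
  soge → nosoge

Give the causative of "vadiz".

meleraz and bofag both have last vowel 'a' yet inflect differently (melerazoth, mibofagob), so the last vowel is not what conditions the rule; the final letter is.
"vadiz" ends in -z. The stems ending in -z (meleraz → melerazoth, fopiz → fopizoth, gakiraz → gakirazoth) add -oth.
The other patterns: stems ending in -g add mi- … -ob around the stem; stems ending in -e or -t add the prefix no-.
So vadiz → vadizoth.

vadizoth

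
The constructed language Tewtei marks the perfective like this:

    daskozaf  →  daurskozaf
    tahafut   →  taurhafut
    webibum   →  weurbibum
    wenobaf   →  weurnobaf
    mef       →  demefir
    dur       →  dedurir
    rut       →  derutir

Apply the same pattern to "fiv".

defivir

daskozaf and mef both end in -f yet inflect differently (daurskozaf, demefir), so the final letter is not what conditions the rule; the number of vowels is.
"fiv" has 1 vowel. The stems with 1 vowel (mef → demefir, dur → dedurir, rut → derutir) add de- … -ir around the stem.
The other pattern: stems with 3 vowels insert -ur- after the first vowel.
So fiv → defivir.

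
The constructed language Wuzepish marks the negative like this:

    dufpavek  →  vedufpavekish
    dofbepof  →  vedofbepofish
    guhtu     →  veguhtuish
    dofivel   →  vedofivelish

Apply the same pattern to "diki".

vedikiish

Every pair shown (dufpavek → vedufpavekish, dofbepof → vedofbepofish, guhtu → veguhtuish, …) follows the same rule: add ve- … -ish around the stem.
So diki → vedikiish.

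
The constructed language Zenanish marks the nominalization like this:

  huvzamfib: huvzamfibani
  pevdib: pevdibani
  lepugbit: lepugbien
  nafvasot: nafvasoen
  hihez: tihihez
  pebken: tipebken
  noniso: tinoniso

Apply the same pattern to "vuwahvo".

tivuwahvo

huvzamfib and lepugbit both have last vowel 'i' yet inflect differently (huvzamfibani, lepugbien), so the last vowel is not what conditions the rule; the final letter is.
"vuwahvo" ends in -o. The one such stem in the data (noniso → tinoniso) adds the prefix ti-, so the same rule applies.
So vuwahvo → tivuwahvo.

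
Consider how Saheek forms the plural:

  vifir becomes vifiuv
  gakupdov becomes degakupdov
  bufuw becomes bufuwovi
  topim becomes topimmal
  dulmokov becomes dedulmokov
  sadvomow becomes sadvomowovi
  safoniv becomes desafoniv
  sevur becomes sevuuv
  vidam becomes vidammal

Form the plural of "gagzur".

gagzuuv

safoniv and topim both have last vowel 'i' yet inflect differently (desafoniv, topimmal), so the last vowel is not what conditions the rule; the final letter is.
"gagzur" ends in -r. The stems ending in -r (vifir → vifiuv, sevur → sevuuv) drop the final letter and add -uv.
The other patterns: stems ending in -v add the prefix de-; stems ending in -m double the final consonant and add -al; stems ending in -w add -ovi.
So gagzur → gagzuuv.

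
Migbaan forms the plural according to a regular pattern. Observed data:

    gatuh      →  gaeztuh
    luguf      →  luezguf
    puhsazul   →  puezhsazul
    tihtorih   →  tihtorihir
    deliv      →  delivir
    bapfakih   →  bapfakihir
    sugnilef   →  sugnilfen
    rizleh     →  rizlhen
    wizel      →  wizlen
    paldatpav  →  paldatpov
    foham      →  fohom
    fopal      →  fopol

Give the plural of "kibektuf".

gatuh and tihtorih both end in -h yet inflect differently (gaeztuh, tihtorihir), so the final letter is not what conditions the rule; the last vowel is.
"kibektuf" has last vowel 'u'. The stems whose last vowel is 'u' (gatuh → gaeztuh, luguf → luezguf, puhsazul → puezhsazul) insert -ez- after the first vowel.
So kibektuf → kiezbektuf.

kiezbektuf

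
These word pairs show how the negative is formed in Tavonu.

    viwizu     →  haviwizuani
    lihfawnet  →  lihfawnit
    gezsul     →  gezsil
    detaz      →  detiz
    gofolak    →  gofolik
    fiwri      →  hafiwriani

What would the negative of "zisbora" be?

gezsul and viwizu both have last vowel 'u' yet inflect differently (gezsil, haviwizuani), so the last vowel is not what conditions the rule; whether the stem ends in a vowel or a consonant is.
"zisbora" ends in a vowel. The stems ending in a vowel (viwizu → haviwizuani, fiwri → hafiwriani) add ha- … -ani around the stem.
The other pattern: stems ending in a consonant change the last vowel to 'i'.
So zisbora → hazisboraani.

hazisboraani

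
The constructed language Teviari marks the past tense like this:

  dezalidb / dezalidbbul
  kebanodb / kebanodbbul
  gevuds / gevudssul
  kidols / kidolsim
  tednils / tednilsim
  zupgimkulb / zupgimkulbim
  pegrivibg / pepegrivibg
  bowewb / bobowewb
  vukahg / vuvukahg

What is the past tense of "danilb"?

gevuds and kidols both end in -s yet inflect differently (gevudssul, kidolsim), so the final letter is not what conditions the rule; the second-to-last letter is.
"danilb" has second-to-last letter 'l'. The stems whose second-to-last letter is 'l' (kidols → kidolsim, tednils → tednilsim, zupgimkulb → zupgimkulbim) add -im.
So danilb → danilbim.

danilbim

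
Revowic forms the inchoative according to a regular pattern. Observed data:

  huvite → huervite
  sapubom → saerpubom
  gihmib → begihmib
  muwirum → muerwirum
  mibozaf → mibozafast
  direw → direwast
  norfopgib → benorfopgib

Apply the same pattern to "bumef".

direw and huvite both have last vowel 'e' yet inflect differently (direwast, huervite), so the last vowel is not what conditions the rule; the final letter is.
"bumef" ends in -f. The one such stem in the data (mibozaf → mibozafast) adds -ast, so the same rule applies.
So bumef → bumefast.

bumefast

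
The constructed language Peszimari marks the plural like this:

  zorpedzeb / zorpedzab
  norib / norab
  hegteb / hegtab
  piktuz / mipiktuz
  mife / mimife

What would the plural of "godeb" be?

godab

zorpedzeb and mife both have last vowel 'e' yet inflect differently (zorpedzab, mimife), so the last vowel is not what conditions the rule; the final letter is.
"godeb" ends in -b. The stems ending in -b (zorpedzeb → zorpedzab, norib → norab, hegteb → hegtab) change the last vowel to 'a'.
The other pattern: stems ending in -e or -z add the prefix mi-.
So godeb → godab.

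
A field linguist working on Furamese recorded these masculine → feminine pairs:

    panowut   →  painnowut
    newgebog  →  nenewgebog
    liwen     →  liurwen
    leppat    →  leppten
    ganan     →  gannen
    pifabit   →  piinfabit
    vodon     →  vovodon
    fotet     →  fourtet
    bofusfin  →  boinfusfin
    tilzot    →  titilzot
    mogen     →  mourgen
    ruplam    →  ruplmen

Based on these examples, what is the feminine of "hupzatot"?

"hupzatot" has last vowel 'o'. The stems whose last vowel is 'o' (vodon → vovodon, newgebog → nenewgebog, tilzot → titilzot) repeat the first consonant+vowel as a prefix.
So hupzatot → huhupzatot.

huhupzatot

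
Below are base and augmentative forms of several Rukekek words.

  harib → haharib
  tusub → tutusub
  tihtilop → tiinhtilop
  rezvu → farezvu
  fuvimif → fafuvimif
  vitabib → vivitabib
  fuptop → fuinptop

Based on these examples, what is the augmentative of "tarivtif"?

"tarivtif" ends in -f. The one such stem in the data (fuvimif → fafuvimif) adds the prefix fa-, so the same rule applies.
So tarivtif → fatarivtif.

fatarivtif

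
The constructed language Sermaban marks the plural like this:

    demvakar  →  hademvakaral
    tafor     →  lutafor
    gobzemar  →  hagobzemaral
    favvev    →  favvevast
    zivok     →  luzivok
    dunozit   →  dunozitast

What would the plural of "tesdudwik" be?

tesdudwikast

demvakar and tafor both end in -r yet inflect differently (hademvakaral, lutafor), so the final letter is not what conditions the rule; the last vowel is.
"tesdudwik" has last vowel 'i'. The one such stem in the data (dunozit → dunozitast) adds -ast, so the same rule applies.
So tesdudwik → tesdudwikast.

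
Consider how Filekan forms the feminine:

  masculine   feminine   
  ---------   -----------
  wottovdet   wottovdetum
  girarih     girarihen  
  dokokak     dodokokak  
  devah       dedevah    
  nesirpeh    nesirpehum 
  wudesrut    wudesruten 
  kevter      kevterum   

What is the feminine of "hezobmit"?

nesirpeh and girarih both end in -h yet inflect differently (nesirpehum, girarihen), so the final letter is not what conditions the rule; the last vowel is.
"hezobmit" has last vowel 'i'. The one such stem in the data (girarih → girarihen) adds -en, so the same rule applies.
The other patterns: stems whose last vowel is 'e' add -um; stems whose last vowel is 'a' repeat the first consonant+vowel as a prefix.
So hezobmit → hezobmiten.

hezobmiten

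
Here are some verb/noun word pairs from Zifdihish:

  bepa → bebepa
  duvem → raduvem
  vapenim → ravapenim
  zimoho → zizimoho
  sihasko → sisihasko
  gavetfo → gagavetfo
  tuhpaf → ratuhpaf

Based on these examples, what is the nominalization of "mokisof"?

ramokisof

bepa and tuhpaf both have last vowel 'a' yet inflect differently (bebepa, ratuhpaf), so the last vowel is not what conditions the rule; whether the stem ends in a vowel or a consonant is.
"mokisof" ends in a consonant. The stems ending in a consonant (duvem → raduvem, tuhpaf → ratuhpaf, vapenim → ravapenim) add the prefix ra-.
The other pattern: stems ending in a vowel repeat the first consonant+vowel as a prefix.
So mokisof → ramokisof.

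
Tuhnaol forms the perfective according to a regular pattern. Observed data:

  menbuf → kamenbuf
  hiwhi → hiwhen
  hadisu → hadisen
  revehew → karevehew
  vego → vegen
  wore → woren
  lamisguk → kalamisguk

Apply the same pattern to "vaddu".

vadden

menbuf and hadisu both have last vowel 'u' yet inflect differently (kamenbuf, hadisen), so the last vowel is not what conditions the rule; whether the stem ends in a vowel or a consonant is.
"vaddu" ends in a vowel. The stems ending in a vowel (hiwhi → hiwhen, hadisu → hadisen, wore → woren) drop the final letter and add -en.
The other pattern: stems ending in a consonant add the prefix ka-.
So vaddu → vadden.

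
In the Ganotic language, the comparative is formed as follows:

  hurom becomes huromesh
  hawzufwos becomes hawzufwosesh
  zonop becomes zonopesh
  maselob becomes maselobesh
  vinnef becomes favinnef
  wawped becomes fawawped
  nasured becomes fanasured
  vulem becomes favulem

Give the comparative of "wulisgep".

fawulisgep

"wulisgep" has last vowel 'e'. The stems whose last vowel is 'e' (vinnef → favinnef, wawped → fawawped, nasured → fanasured) add the prefix fa-.
The other pattern: stems whose last vowel is 'o' add -esh.
So wulisgep → fawulisgep.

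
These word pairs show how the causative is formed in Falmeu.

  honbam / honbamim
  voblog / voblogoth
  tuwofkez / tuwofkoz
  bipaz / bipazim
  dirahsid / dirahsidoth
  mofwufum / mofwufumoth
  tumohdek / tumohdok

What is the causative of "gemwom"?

gemwomoth

bipaz and tuwofkez both end in -z yet inflect differently (bipazim, tuwofkoz), so the final letter is not what conditions the rule; the last vowel is.
"gemwom" has last vowel 'o'. The one such stem in the data (voblog → voblogoth) adds -oth, so the same rule applies.
The other patterns: stems whose last vowel is 'a' add -im; stems whose last vowel is 'e' change the last vowel to 'o'.
So gemwom → gemwomoth.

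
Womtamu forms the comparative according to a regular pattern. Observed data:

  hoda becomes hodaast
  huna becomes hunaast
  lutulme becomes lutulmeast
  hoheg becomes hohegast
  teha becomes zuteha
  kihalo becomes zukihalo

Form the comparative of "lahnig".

"lahnig" begins with l-. The one such stem in the data (lutulme → lutulmeast) adds -ast, so the same rule applies.
So lahnig → lahnigast.

lahnigast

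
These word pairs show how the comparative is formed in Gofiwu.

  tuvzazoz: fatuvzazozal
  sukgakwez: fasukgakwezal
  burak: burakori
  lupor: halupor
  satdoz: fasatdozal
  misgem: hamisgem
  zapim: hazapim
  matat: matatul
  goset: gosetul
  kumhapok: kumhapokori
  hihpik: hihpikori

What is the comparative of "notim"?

hanotim

matat and burak both have last vowel 'a' yet inflect differently (matatul, burakori), so the last vowel is not what conditions the rule; the final letter is.
"notim" ends in -m. The stems ending in -m (misgem → hamisgem, zapim → hazapim) add the prefix ha-.
The other patterns: stems ending in -t add -ul; stems ending in -k add -ori; stems ending in -z add fa- … -al around the stem.
So notim → hanotim.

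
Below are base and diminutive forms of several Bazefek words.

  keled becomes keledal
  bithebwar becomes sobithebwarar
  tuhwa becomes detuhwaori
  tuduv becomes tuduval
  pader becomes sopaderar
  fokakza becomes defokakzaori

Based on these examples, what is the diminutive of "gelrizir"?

bithebwar and tuhwa both have last vowel 'a' yet inflect differently (sobithebwarar, detuhwaori), so the last vowel is not what conditions the rule; the final letter is.
"gelrizir" ends in -r. The stems ending in -r (bithebwar → sobithebwarar, pader → sopaderar) add so- … -ar around the stem.
So gelrizir → sogelrizirar.

sogelrizirar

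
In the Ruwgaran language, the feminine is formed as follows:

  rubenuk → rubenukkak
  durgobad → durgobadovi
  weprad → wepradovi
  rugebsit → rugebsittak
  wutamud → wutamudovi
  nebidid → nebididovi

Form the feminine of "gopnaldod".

gopnaldodovi

wutamud and rubenuk both have last vowel 'u' yet inflect differently (wutamudovi, rubenukkak), so the last vowel is not what conditions the rule; the final letter is.
"gopnaldod" ends in -d. The stems ending in -d (weprad → wepradovi, nebidid → nebididovi, durgobad → durgobadovi) add -ovi.
So gopnaldod → gopnaldodovi.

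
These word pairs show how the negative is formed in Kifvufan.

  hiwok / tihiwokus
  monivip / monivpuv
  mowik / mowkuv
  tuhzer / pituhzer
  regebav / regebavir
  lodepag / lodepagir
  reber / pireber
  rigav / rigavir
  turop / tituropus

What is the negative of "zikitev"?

pizikitev

hiwok and mowik both end in -k yet inflect differently (tihiwokus, mowkuv), so the final letter is not what conditions the rule; the last vowel is.
"zikitev" has last vowel 'e'. The stems whose last vowel is 'e' (tuhzer → pituhzer, reber → pireber) add the prefix pi-.
So zikitev → pizikitev.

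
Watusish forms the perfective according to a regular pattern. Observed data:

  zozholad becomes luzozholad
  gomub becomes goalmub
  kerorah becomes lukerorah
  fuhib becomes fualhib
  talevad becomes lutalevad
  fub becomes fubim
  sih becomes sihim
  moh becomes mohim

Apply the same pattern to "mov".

fub and gomub both end in -b yet inflect differently (fubim, goalmub), so the final letter is not what conditions the rule; the number of vowels is.
"mov" has 1 vowel. The stems with 1 vowel (sih → sihim, fub → fubim, moh → mohim) add -im.
So mov → movim.

movim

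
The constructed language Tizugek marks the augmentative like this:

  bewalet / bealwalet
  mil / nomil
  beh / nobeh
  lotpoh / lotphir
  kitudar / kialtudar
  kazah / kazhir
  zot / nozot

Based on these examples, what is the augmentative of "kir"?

beh and lotpoh both end in -h yet inflect differently (nobeh, lotphir), so the final letter is not what conditions the rule; the number of vowels is.
"kir" has 1 vowel. The stems with 1 vowel (mil → nomil, zot → nozot, beh → nobeh) add the prefix no-.
The other patterns: stems with 2 vowels delete the last vowel and add -ir; stems with 3 vowels insert -al- after the first vowel.
So kir → nokir.

nokir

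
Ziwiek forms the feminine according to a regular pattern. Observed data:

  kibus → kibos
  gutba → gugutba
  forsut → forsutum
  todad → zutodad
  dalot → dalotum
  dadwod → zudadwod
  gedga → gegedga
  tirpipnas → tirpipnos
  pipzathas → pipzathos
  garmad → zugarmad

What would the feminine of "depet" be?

todad and tirpipnas both have last vowel 'a' yet inflect differently (zutodad, tirpipnos), so the last vowel is not what conditions the rule; the final letter is.
"depet" ends in -t. The stems ending in -t (forsut → forsutum, dalot → dalotum) add -um.
So depet → depetum.

depetum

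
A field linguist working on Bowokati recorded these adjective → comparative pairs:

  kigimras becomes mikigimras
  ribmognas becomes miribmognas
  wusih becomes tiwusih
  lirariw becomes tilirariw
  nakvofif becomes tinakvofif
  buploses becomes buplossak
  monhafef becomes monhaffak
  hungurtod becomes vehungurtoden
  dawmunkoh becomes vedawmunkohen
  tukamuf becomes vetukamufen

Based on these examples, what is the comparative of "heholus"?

"heholus" has last vowel 'u'. The one such stem in the data (tukamuf → vetukamufen) adds ve- … -en around the stem, so the same rule applies.
The other patterns: stems whose last vowel is 'a' add the prefix mi-; stems whose last vowel is 'i' add the prefix ti-; stems whose last vowel is 'e' delete the last vowel and add -ak.
So heholus → veheholusen.

veheholusen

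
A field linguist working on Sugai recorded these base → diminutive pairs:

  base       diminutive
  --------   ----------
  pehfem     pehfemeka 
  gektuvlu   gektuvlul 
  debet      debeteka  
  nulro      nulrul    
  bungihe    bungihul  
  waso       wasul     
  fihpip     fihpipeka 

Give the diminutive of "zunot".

zunoteka

bungihe and debet both have last vowel 'e' yet inflect differently (bungihul, debeteka), so the last vowel is not what conditions the rule; whether the stem ends in a vowel or a consonant is.
"zunot" ends in a consonant. The stems ending in a consonant (debet → debeteka, fihpip → fihpipeka, pehfem → pehfemeka) add -eka.
The other pattern: stems ending in a vowel drop the final letter and add -ul.
So zunot → zunoteka.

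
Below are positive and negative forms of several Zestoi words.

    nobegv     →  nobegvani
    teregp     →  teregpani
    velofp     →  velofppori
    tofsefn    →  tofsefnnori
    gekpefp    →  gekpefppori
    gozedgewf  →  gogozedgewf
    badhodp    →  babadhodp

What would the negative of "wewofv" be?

teregp and velofp both end in -p yet inflect differently (teregpani, velofppori), so the final letter is not what conditions the rule; the second-to-last letter is.
"wewofv" has second-to-last letter 'f'. The stems whose second-to-last letter is 'f' (velofp → velofppori, tofsefn → tofsefnnori, gekpefp → gekpefppori) double the final consonant and add -ori.
The other patterns: stems whose second-to-last letter is 'g' add -ani; stems whose second-to-last letter is 'd' or 'w' repeat the first consonant+vowel as a prefix.
So wewofv → wewofvvori.

wewofvvori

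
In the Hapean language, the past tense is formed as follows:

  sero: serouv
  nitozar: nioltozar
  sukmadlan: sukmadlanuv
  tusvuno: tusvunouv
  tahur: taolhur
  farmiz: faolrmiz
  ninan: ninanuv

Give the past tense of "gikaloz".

nitozar and sukmadlan both have last vowel 'a' yet inflect differently (nioltozar, sukmadlanuv), so the last vowel is not what conditions the rule; the final letter is.
"gikaloz" ends in -z. The one such stem in the data (farmiz → faolrmiz) inserts -ol- after the first vowel (as do tahur, nitozar), so the same rule applies.
So gikaloz → giolkaloz.

giolkaloz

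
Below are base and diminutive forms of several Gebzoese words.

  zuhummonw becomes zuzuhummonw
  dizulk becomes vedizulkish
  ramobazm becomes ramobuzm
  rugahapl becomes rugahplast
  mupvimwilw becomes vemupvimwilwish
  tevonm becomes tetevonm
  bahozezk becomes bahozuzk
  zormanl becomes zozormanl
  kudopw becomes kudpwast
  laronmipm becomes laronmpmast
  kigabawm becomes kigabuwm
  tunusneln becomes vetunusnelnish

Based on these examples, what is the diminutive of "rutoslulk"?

zuhummonw and kudopw both end in -w yet inflect differently (zuzuhummonw, kudpwast), so the final letter is not what conditions the rule; the second-to-last letter is.
"rutoslulk" has second-to-last letter 'l'. The stems whose second-to-last letter is 'l' (mupvimwilw → vemupvimwilwish, dizulk → vedizulkish, tunusneln → vetunusnelnish) add ve- … -ish around the stem.
The other patterns: stems whose second-to-last letter is 'n' repeat the first consonant+vowel as a prefix; stems whose second-to-last letter is 'p' delete the last vowel and add -ast; stems whose second-to-last letter is 'w' or 'z' change the last vowel to 'u'.
So rutoslulk → verutoslulkish.

verutoslulkish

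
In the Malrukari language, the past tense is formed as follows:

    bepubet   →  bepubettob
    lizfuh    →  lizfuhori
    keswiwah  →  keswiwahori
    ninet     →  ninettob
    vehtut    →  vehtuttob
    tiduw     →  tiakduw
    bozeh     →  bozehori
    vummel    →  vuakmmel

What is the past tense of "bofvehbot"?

"bofvehbot" ends in -t. The stems ending in -t (ninet → ninettob, bepubet → bepubettob, vehtut → vehtuttob) double the final consonant and add -ob.
The other patterns: stems ending in -h add -ori; stems ending in -l or -w insert -ak- after the first vowel.
So bofvehbot → bofvehbottob.

bofvehbottob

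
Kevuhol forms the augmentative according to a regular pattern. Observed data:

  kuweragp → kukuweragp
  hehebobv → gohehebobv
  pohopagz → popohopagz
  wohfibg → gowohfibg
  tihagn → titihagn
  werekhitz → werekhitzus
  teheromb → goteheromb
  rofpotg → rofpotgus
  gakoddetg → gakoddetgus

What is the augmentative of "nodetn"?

pohopagz and werekhitz both end in -z yet inflect differently (popohopagz, werekhitzus), so the final letter is not what conditions the rule; the second-to-last letter is.
"nodetn" has second-to-last letter 't'. The stems whose second-to-last letter is 't' (rofpotg → rofpotgus, werekhitz → werekhitzus, gakoddetg → gakoddetgus) add -us.
The other patterns: stems whose second-to-last letter is 'g' repeat the first consonant+vowel as a prefix; stems whose second-to-last letter is 'b' or 'm' add the prefix go-.
So nodetn → nodetnus.

nodetnus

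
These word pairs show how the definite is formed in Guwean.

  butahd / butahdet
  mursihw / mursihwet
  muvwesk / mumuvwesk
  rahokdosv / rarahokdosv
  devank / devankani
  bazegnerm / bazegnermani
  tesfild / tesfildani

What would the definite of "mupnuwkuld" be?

muvwesk and devank both end in -k yet inflect differently (mumuvwesk, devankani), so the final letter is not what conditions the rule; the second-to-last letter is.
"mupnuwkuld" has second-to-last letter 'l'. The one such stem in the data (tesfild → tesfildani) adds -ani, so the same rule applies.
The other patterns: stems whose second-to-last letter is 'h' add -et; stems whose second-to-last letter is 's' repeat the first consonant+vowel as a prefix.
So mupnuwkuld → mupnuwkuldani.

mupnuwkuldani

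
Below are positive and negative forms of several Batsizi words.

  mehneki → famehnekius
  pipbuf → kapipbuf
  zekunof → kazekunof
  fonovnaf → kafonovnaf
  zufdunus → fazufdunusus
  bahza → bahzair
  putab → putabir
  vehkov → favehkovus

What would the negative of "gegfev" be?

fagegfevus

putab and fonovnaf both have last vowel 'a' yet inflect differently (putabir, kafonovnaf), so the last vowel is not what conditions the rule; the final letter is.
"gegfev" ends in -v. The one such stem in the data (vehkov → favehkovus) adds fa- … -us around the stem, so the same rule applies.
So gegfev → fagegfevus.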